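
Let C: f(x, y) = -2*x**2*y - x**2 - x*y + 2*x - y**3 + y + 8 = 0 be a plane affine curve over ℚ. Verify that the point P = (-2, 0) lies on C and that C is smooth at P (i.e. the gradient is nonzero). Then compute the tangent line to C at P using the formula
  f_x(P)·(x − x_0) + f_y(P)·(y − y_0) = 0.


Tangent line at P: 6*x - 5*y + 12 = 0.

Step 1: f(-2, 0) = 0, so P lies on C.
Step 2: partial derivatives
  f_x(x, y) = -4*x*y - 2*x - y + 2, f_y(x, y) = -2*x**2 - x - 3*y**2 + 1.
  f_x(P) = 6, f_y(P) = -5 (gradient nonzero, so P is smooth).
Step 3: tangent line at P: 6·(x − -2) + -5·(y − 0) = 0.
Expanding: 6*x - 5*y + 12 = 0.


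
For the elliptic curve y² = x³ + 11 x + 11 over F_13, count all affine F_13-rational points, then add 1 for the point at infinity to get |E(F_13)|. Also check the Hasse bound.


Affine points = {(1, 6), (1, 7), (5, 3), (5, 10), (8, 0), (10, 4), (10, 9), (12, 5), (12, 8)}; affine count = 9; |E(F_13)| = 10.

Discriminant check: Δ ∝ 4a³ + 27b² = 4·11³ + 27·11² = 4·1331 + 27·121 ≡ 11 (mod 13). Nonzero ⇒ E is nonsingular.
For each x ∈ F_13, compute rhs = x³ + 11·x + 11 mod 13, then count y ∈ F_13 with y² ≡ rhs.
  x = 0: rhs = 11, matching y values: none (0 points).
  x = 1: rhs = 10, matching y values: 6, 7 (2 points).
  x = 2: rhs = 2, matching y values: none (0 points).
  x = 3: rhs = 6, matching y values: none (0 points).
  x = 4: rhs = 2, matching y values: none (0 points).
  x = 5: rhs = 9, matching y values: 3, 10 (2 points).
  x = 6: rhs = 7, matching y values: none (0 points).
  x = 7: rhs = 2, matching y values: none (0 points).
  x = 8: rhs = 0, matching y values: 0 (1 points).
  x = 9: rhs = 7, matching y values: none (0 points).
  x = 10: rhs = 3, matching y values: 4, 9 (2 points).
  x = 11: rhs = 7, matching y values: none (0 points).
  x = 12: rhs = 12, matching y values: 5, 8 (2 points).
Total affine count: 9.
Full point count |E(F_13)| = 9 + 1 = 10.
Hasse bound: |10 − (13+1)| = |-4| = 4 ≤ 2√13 ≈ 7.2111 ✓.


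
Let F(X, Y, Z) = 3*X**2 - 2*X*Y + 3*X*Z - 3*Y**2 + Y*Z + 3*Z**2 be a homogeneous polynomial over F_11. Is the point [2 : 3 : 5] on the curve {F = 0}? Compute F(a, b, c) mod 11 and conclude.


F(2,3,5) ≡ 5 (mod 11); P is NOT on the curve.

Evaluate F(2, 3, 5) term-by-term (mod 11).
  3*X**2 ↦ 3·4·1·1 = 12
  -2*X*Y ↦ -2·2·3·1 = -12
  3*X*Z ↦ 3·2·1·5 = 30
  -3*Y**2 ↦ -3·1·9·1 = -27
  Y*Z ↦ 1·1·3·5 = 15
  3*Z**2 ↦ 3·1·1·25 = 75
Sum: F(2, 3, 5) = (12) + (-12) + (30) + (-27) + (15) + (75) = 93.
Reducing mod 11: 93 ≡ 5 (mod 11).
Since F(a, b, c) ≡ 5 ≠ 0 (mod 11), P does NOT lie on the curve.


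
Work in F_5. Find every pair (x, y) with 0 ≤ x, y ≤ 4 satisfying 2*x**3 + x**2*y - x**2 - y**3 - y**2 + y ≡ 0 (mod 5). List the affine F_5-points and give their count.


Affine F_5-points: {(0, 0), (0, 2), (2, 1), (2, 2), (3, 0), (3, 4), (4, 4)}; count = 7.

For each of the 25 pairs (x, y) ∈ F_5², evaluate f(x, y) mod 5. Record the zeros.
  x = 0: [0↦0, 1↦4, 2↦0, 3↦2, 4↦4]  zeros at y ∈ {0, 2}
  x = 1: [0↦1, 1↦1, 2↦3, 3↦1, 4↦4]  zeros at y ∈ ∅
  x = 2: [0↦2, 1↦0, 2↦0, 3↦1, 4↦2]  zeros at y ∈ {1, 2}
  x = 3: [0↦0, 1↦3, 2↦3, 3↦4, 4↦0]  zeros at y ∈ {0, 4}
  x = 4: [0↦2, 1↦2, 2↦4, 3↦2, 4↦0]  zeros at y ∈ {4}
Collecting zeros: affine points = {(0, 0), (0, 2), (2, 1), (2, 2), (3, 0), (3, 4), (4, 4)}.
Total count |C(F_5)_aff| = 7.


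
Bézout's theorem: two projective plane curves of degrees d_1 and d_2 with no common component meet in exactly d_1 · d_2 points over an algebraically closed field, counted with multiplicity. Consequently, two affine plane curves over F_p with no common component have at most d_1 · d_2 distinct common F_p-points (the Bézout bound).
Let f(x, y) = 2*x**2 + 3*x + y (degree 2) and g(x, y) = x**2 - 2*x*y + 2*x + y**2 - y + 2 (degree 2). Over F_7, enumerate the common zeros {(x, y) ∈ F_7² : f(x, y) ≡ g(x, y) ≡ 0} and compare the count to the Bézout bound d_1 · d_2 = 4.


Common zeros: {(5, 5)}; count = 1; Bézout bound = 4.

deg(f) = 2, deg(g) = 2, so Bézout bound = 4.
Scan x ∈ F_7. For each x, list the y ∈ F_7 with f(x, y) ≡ 0 and those with g(x, y) ≡ 0 (mod 7); the common zeros in that column are the intersection.
  x = 0: f ≡ 0 at y ∈ {0}; g ≡ 0 at y ∈ {4}; common: ∅.
  x = 1: f ≡ 0 at y ∈ {2}; g ≡ 0 at y ∈ ∅; common: ∅.
  x = 2: f ≡ 0 at y ∈ {0}; g ≡ 0 at y ∈ ∅; common: ∅.
  x = 3: f ≡ 0 at y ∈ {1}; g ≡ 0 at y ∈ {2, 5}; common: ∅.
  x = 4: f ≡ 0 at y ∈ {5}; g ≡ 0 at y ∈ ∅; common: ∅.
  x = 5: f ≡ 0 at y ∈ {5}; g ≡ 0 at y ∈ {5, 6}; common: {5}.
  x = 6: f ≡ 0 at y ∈ {1}; g ≡ 0 at y ∈ {2, 4}; common: ∅.
Collecting: common zeros = {(5, 5)}, so the count is 1.
Comparison with the Bézout bound: 1 ≤ 4 = deg(f)·deg(g), as expected for curves with no common component (the affine F_7-count falls short of the bound because intersections may lie at infinity, over extension fields, or carry multiplicity).


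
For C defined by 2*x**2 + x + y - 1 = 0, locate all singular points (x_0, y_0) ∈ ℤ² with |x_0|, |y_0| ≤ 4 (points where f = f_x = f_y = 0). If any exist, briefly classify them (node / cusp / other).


No singular points in the scanned grid; C is smooth there.

Compute partial derivatives:
  f_x = 4*x + 1.
  f_y = 1.
f_y = 1 is a nonzero constant, so f_y never vanishes: no point (x, y) can satisfy f = f_x = f_y = 0. In particular no (x, y) ∈ {−4, ..., 4}² is singular; the curve is smooth.


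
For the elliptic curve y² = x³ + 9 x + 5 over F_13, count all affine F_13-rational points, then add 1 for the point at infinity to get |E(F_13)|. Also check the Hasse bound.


Affine points = {(4, 1), (4, 12), (8, 2), (8, 11), (9, 3), (9, 10), (10, 4), (10, 9)}; affine count = 8; |E(F_13)| = 9.

Discriminant check: Δ ∝ 4a³ + 27b² = 4·9³ + 27·5² = 4·729 + 27·25 ≡ 3 (mod 13). Nonzero ⇒ E is nonsingular.
For each x ∈ F_13, compute rhs = x³ + 9·x + 5 mod 13, then count y ∈ F_13 with y² ≡ rhs.
  x = 0: rhs = 5, matching y values: none (0 points).
  x = 1: rhs = 2, matching y values: none (0 points).
  x = 2: rhs = 5, matching y values: none (0 points).
  x = 3: rhs = 7, matching y values: none (0 points).
  x = 4: rhs = 1, matching y values: 1, 12 (2 points).
  x = 5: rhs = 6, matching y values: none (0 points).
  x = 6: rhs = 2, matching y values: none (0 points).
  x = 7: rhs = 8, matching y values: none (0 points).
  x = 8: rhs = 4, matching y values: 2, 11 (2 points).
  x = 9: rhs = 9, matching y values: 3, 10 (2 points).
  x = 10: rhs = 3, matching y values: 4, 9 (2 points).
  x = 11: rhs = 5, matching y values: none (0 points).
  x = 12: rhs = 8, matching y values: none (0 points).
Total affine count: 8.
Full point count |E(F_13)| = 8 + 1 = 9.
Hasse bound: |9 − (13+1)| = |-5| = 5 ≤ 2√13 ≈ 7.2111 ✓.


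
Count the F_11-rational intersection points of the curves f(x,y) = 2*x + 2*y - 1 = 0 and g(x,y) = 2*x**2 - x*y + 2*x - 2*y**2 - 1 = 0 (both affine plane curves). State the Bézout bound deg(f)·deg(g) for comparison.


Common zeros: ∅; count = 0; Bézout bound = 2.

deg(f) = 1, deg(g) = 2, so Bézout bound = 2.
Scan x ∈ F_11. For each x, list the y ∈ F_11 with f(x, y) ≡ 0 and those with g(x, y) ≡ 0 (mod 11); the common zeros in that column are the intersection.
  x = 0: f ≡ 0 at y ∈ {6}; g ≡ 0 at y ∈ {4, 7}; common: ∅.
  x = 1: f ≡ 0 at y ∈ {5}; g ≡ 0 at y ∈ {1, 4}; common: ∅.
  x = 2: f ≡ 0 at y ∈ {4}; g ≡ 0 at y ∈ {0, 10}; common: ∅.
  x = 3: f ≡ 0 at y ∈ {3}; g ≡ 0 at y ∈ ∅; common: ∅.
  x = 4: f ≡ 0 at y ∈ {2}; g ≡ 0 at y ∈ {1, 8}; common: ∅.
  x = 5: f ≡ 0 at y ∈ {1}; g ≡ 0 at y ∈ ∅; common: ∅.
  x = 6: f ≡ 0 at y ∈ {0}; g ≡ 0 at y ∈ ∅; common: ∅.
  x = 7: f ≡ 0 at y ∈ {10}; g ≡ 0 at y ∈ ∅; common: ∅.
  x = 8: f ≡ 0 at y ∈ {9}; g ≡ 0 at y ∈ {0, 7}; common: ∅.
  x = 9: f ≡ 0 at y ∈ {8}; g ≡ 0 at y ∈ ∅; common: ∅.
  x = 10: f ≡ 0 at y ∈ {7}; g ≡ 0 at y ∈ {8, 9}; common: ∅.
Collecting: common zeros = ∅, so the count is 0.
Comparison with the Bézout bound: 0 ≤ 2 = deg(f)·deg(g), as expected for curves with no common component (the affine F_11-count falls short of the bound because intersections may lie at infinity, over extension fields, or carry multiplicity).


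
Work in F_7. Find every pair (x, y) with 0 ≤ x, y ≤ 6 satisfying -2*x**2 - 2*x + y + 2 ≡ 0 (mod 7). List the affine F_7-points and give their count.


Affine F_7-points: {(0, 5), (1, 2), (2, 3), (3, 1), (4, 3), (5, 2), (6, 5)}; count = 7.

For each of the 49 pairs (x, y) ∈ F_7², evaluate f(x, y) mod 7. Record the zeros.
  x = 0: [0↦2, 1↦3, 2↦4, 3↦5, 4↦6, 5↦0, 6↦1]  zeros at y ∈ {5}
  x = 1: [0↦5, 1↦6, 2↦0, 3↦1, 4↦2, 5↦3, 6↦4]  zeros at y ∈ {2}
  x = 2: [0↦4, 1↦5, 2↦6, 3↦0, 4↦1, 5↦2, 6↦3]  zeros at y ∈ {3}
  x = 3: [0↦6, 1↦0, 2↦1, 3↦2, 4↦3, 5↦4, 6↦5]  zeros at y ∈ {1}
  x = 4: [0↦4, 1↦5, 2↦6, 3↦0, 4↦1, 5↦2, 6↦3]  zeros at y ∈ {3}
  x = 5: [0↦5, 1↦6, 2↦0, 3↦1, 4↦2, 5↦3, 6↦4]  zeros at y ∈ {2}
  x = 6: [0↦2, 1↦3, 2↦4, 3↦5, 4↦6, 5↦0, 6↦1]  zeros at y ∈ {5}
Collecting zeros: affine points = {(0, 5), (1, 2), (2, 3), (3, 1), (4, 3), (5, 2), (6, 5)}.
Total count |C(F_7)_aff| = 7.


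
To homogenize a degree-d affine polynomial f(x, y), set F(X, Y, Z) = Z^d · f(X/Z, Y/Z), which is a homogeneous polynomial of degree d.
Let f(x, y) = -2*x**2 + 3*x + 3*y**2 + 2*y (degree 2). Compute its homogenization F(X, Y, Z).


F(X, Y, Z) = -2*X**2 + 3*X*Z + 3*Y**2 + 2*Y*Z

deg(f) = 2.
Substitute x = X/Z, y = Y/Z into f, then multiply by Z^2.
  monomial -2·x^2·y^0 ↦ -2·X^2·Y^0·Z^0.
  monomial 3·x^1·y^0 ↦ 3·X^1·Y^0·Z^1.
  monomial 3·x^0·y^2 ↦ 3·X^0·Y^2·Z^0.
  monomial 2·x^0·y^1 ↦ 2·X^0·Y^1·Z^1.
Collecting: F(X, Y, Z) = -2*X**2 + 3*X*Z + 3*Y**2 + 2*Y*Z.


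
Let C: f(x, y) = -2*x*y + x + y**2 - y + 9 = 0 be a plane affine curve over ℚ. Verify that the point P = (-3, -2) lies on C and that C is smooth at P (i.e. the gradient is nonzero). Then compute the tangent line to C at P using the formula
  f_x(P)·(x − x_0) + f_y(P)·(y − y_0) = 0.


Tangent line at P: 5*x + y + 17 = 0.

Step 1: f(-3, -2) = 0, so P lies on C.
Step 2: partial derivatives
  f_x(x, y) = 1 - 2*y, f_y(x, y) = -2*x + 2*y - 1.
  f_x(P) = 5, f_y(P) = 1 (gradient nonzero, so P is smooth).
Step 3: tangent line at P: 5·(x − -3) + 1·(y − -2) = 0.
Expanding: 5*x + y + 17 = 0.


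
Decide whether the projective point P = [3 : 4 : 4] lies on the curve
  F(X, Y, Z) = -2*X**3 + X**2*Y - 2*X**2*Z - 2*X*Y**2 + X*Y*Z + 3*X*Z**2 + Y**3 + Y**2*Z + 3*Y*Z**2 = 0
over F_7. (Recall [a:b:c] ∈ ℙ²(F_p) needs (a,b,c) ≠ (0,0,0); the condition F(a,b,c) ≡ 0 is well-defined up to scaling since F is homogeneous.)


F(3,4,4) ≡ 4 (mod 7); P is NOT on the curve.

Evaluate F(3, 4, 4) term-by-term (mod 7).
  -2*X**3 ↦ -2·27·1·1 = -54
  X**2*Y ↦ 1·9·4·1 = 36
  -2*X**2*Z ↦ -2·9·1·4 = -72
  -2*X*Y**2 ↦ -2·3·16·1 = -96
  X*Y*Z ↦ 1·3·4·4 = 48
  3*X*Z**2 ↦ 3·3·1·16 = 144
  Y**3 ↦ 1·1·64·1 = 64
  Y**2*Z ↦ 1·1·16·4 = 64
  3*Y*Z**2 ↦ 3·1·4·16 = 192
Sum: F(3, 4, 4) = (-54) + (36) + (-72) + (-96) + (48) + (144) + (64) + (64) + (192) = 326.
Reducing mod 7: 326 ≡ 4 (mod 7).
Since F(a, b, c) ≡ 4 ≠ 0 (mod 7), P does NOT lie on the curve.


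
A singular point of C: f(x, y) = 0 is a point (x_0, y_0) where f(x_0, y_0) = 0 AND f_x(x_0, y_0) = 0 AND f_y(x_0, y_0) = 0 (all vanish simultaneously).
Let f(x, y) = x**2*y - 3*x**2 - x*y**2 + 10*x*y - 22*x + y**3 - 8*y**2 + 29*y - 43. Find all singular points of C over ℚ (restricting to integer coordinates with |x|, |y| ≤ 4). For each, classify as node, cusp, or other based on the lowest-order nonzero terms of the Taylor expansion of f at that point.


Singular points: {(-3, 2)}; classification: node.

Compute partial derivatives:
  f_x = 2*x*y - 6*x - y**2 + 10*y - 22.
  f_y = x**2 - 2*x*y + 10*x + 3*y**2 - 16*y + 29.
Scan x_0 ∈ {−4, ..., 4}. For each x_0, f_y(x_0, y) is a polynomial in y; find its integer roots y ∈ {−4, ..., 4}, then test f_x and f at those candidates.
  x = -4: f_y(-4, y) = 3*y**2 - 8*y + 5; vanishes at y ∈ {1}. (-4, 1): f_x = 3 ≠ 0.
  x = -3: f_y(-3, y) = 3*y**2 - 10*y + 8; vanishes at y ∈ {2}. (-3, 2): f_x = 0, f = 0 — SINGULAR.
  x = -2: f_y(-2, y) = 3*y**2 - 12*y + 13; no integer root y with |y| ≤ 4.
  x = -1: f_y(-1, y) = 3*y**2 - 14*y + 20; no integer root y with |y| ≤ 4.
  x = 0: f_y(0, y) = 3*y**2 - 16*y + 29; no integer root y with |y| ≤ 4.
  x = 1: f_y(1, y) = 3*y**2 - 18*y + 40; no integer root y with |y| ≤ 4.
  x = 2: f_y(2, y) = 3*y**2 - 20*y + 53; no integer root y with |y| ≤ 4.
  x = 3: f_y(3, y) = 3*y**2 - 22*y + 68; no integer root y with |y| ≤ 4.
  x = 4: f_y(4, y) = 3*y**2 - 24*y + 85; no integer root y with |y| ≤ 4.
Only singular point on the grid: (-3, 2).
Classify: substitute x = -3 + u, y = 2 + v and expand: f = u**2*v - u**2 - u*v**2 + v**3 + v**2.
No constant or linear terms (consistent with a singular point). Quadratic part: -u**2 + v**2. Cubic part: u**2*v - u*v**2 + v**3.
The quadratic part v**2 - u**2 = (v − u)(v + u) splits into two distinct linear factors, so there are two distinct tangent lines y − 2 = ±(x − -3) — this is a node (ordinary double point).
Classification: node.


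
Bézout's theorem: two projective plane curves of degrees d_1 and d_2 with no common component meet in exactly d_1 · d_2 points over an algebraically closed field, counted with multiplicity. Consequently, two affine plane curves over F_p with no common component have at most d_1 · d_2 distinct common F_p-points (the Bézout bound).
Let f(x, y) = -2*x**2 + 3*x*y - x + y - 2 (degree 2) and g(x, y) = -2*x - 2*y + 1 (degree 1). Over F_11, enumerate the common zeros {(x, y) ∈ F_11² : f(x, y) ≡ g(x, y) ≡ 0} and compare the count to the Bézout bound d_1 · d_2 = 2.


Common zeros: ∅; count = 0; Bézout bound = 2.

deg(f) = 2, deg(g) = 1, so Bézout bound = 2.
Scan x ∈ F_11. For each x, list the y ∈ F_11 with f(x, y) ≡ 0 and those with g(x, y) ≡ 0 (mod 11); the common zeros in that column are the intersection.
  x = 0: f ≡ 0 at y ∈ {2}; g ≡ 0 at y ∈ {6}; common: ∅.
  x = 1: f ≡ 0 at y ∈ {4}; g ≡ 0 at y ∈ {5}; common: ∅.
  x = 2: f ≡ 0 at y ∈ {8}; g ≡ 0 at y ∈ {4}; common: ∅.
  x = 3: f ≡ 0 at y ∈ {10}; g ≡ 0 at y ∈ {3}; common: ∅.
  x = 4: f ≡ 0 at y ∈ {8}; g ≡ 0 at y ∈ {2}; common: ∅.
  x = 5: f ≡ 0 at y ∈ {7}; g ≡ 0 at y ∈ {1}; common: ∅.
  x = 6: f ≡ 0 at y ∈ {10}; g ≡ 0 at y ∈ {0}; common: ∅.
  x = 7: f ≡ 0 at y ∈ ∅; g ≡ 0 at y ∈ {10}; common: ∅.
  x = 8: f ≡ 0 at y ∈ {2}; g ≡ 0 at y ∈ {9}; common: ∅.
  x = 9: f ≡ 0 at y ∈ {5}; g ≡ 0 at y ∈ {8}; common: ∅.
  x = 10: f ≡ 0 at y ∈ {4}; g ≡ 0 at y ∈ {7}; common: ∅.
Collecting: common zeros = ∅, so the count is 0.
Comparison with the Bézout bound: 0 ≤ 2 = deg(f)·deg(g), as expected for curves with no common component (the affine F_11-count falls short of the bound because intersections may lie at infinity, over extension fields, or carry multiplicity).


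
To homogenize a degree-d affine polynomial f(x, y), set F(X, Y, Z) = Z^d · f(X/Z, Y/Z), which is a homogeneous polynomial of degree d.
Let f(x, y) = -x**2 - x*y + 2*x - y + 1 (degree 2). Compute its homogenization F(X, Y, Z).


F(X, Y, Z) = -X**2 - X*Y + 2*X*Z - Y*Z + Z**2

deg(f) = 2.
Substitute x = X/Z, y = Y/Z into f, then multiply by Z^2.
  monomial -1·x^2·y^0 ↦ -1·X^2·Y^0·Z^0.
  monomial -1·x^1·y^1 ↦ -1·X^1·Y^1·Z^0.
  monomial 2·x^1·y^0 ↦ 2·X^1·Y^0·Z^1.
  monomial -1·x^0·y^1 ↦ -1·X^0·Y^1·Z^1.
  monomial 1·x^0·y^0 ↦ 1·X^0·Y^0·Z^2.
Collecting: F(X, Y, Z) = -X**2 - X*Y + 2*X*Z - Y*Z + Z**2.


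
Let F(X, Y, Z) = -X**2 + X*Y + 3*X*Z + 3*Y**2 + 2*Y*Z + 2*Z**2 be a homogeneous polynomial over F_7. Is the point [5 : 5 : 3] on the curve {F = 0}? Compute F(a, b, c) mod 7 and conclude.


F(5,5,3) ≡ 0 (mod 7); P is on the curve.

Evaluate F(5, 5, 3) term-by-term (mod 7).
  -X**2 ↦ -1·25·1·1 = -25
  X*Y ↦ 1·5·5·1 = 25
  3*X*Z ↦ 3·5·1·3 = 45
  3*Y**2 ↦ 3·1·25·1 = 75
  2*Y*Z ↦ 2·1·5·3 = 30
  2*Z**2 ↦ 2·1·1·9 = 18
Sum: F(5, 5, 3) = (-25) + (25) + (45) + (75) + (30) + (18) = 168.
Reducing mod 7: 168 ≡ 0 (mod 7).
Since F(a, b, c) ≡ 0 (mod 7), P lies on the curve.


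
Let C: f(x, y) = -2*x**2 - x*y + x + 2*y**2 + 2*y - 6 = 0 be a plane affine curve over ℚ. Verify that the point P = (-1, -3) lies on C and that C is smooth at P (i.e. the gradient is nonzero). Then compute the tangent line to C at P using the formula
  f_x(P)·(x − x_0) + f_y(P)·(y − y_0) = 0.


Tangent line at P: 8*x - 9*y - 19 = 0.

Step 1: f(-1, -3) = 0, so P lies on C.
Step 2: partial derivatives
  f_x(x, y) = -4*x - y + 1, f_y(x, y) = -x + 4*y + 2.
  f_x(P) = 8, f_y(P) = -9 (gradient nonzero, so P is smooth).
Step 3: tangent line at P: 8·(x − -1) + -9·(y − -3) = 0.
Expanding: 8*x - 9*y - 19 = 0.


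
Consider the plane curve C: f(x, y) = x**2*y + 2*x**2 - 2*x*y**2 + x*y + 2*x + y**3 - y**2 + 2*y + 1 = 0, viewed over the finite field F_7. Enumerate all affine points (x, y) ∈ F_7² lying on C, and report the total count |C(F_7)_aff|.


Affine F_7-points: {(1, 1), (4, 4), (5, 4), (6, 5)}; count = 4.

For each of the 49 pairs (x, y) ∈ F_7², evaluate f(x, y) mod 7. Record the zeros.
  x = 0: [0↦1, 1↦3, 2↦2, 3↦4, 4↦1, 5↦6, 6↦4]  zeros at y ∈ ∅
  x = 1: [0↦5, 1↦0, 2↦2, 3↦3, 4↦2, 5↦5, 6↦4]  zeros at y ∈ {1}
  x = 2: [0↦6, 1↦3, 2↦3, 3↦5, 4↦1, 5↦4, 6↦6]  zeros at y ∈ ∅
  x = 3: [0↦4, 1↦5, 2↦5, 3↦3, 4↦5, 5↦3, 6↦3]  zeros at y ∈ ∅
  x = 4: [0↦6, 1↦6, 2↦1, 3↦4, 4↦0, 5↦2, 6↦2]  zeros at y ∈ {4}
  x = 5: [0↦5, 1↦6, 2↦5, 3↦1, 4↦0, 5↦1, 6↦3]  zeros at y ∈ {4}
  x = 6: [0↦1, 1↦5, 2↦3, 3↦1, 4↦5, 5↦0, 6↦6]  zeros at y ∈ {5}
Collecting zeros: affine points = {(1, 1), (4, 4), (5, 4), (6, 5)}.
Total count |C(F_7)_aff| = 4.


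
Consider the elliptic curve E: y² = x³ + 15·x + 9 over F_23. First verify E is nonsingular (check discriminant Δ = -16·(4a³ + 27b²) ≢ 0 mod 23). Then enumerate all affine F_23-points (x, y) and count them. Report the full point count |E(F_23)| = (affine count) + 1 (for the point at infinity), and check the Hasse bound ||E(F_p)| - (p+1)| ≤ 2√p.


Affine points = {(0, 3), (0, 20), (1, 5), (1, 18), (2, 1), (2, 22), (3, 9), (3, 14), (4, 8), (4, 15), (5, 5), (5, 18), (6, 4), (6, 19), (10, 3), (10, 20), (12, 10), (12, 13), (13, 3), (13, 20), (17, 5), (17, 18), (18, 4), (18, 19), (19, 0), (20, 11), (20, 12), (22, 4), (22, 19)}; affine count = 29; |E(F_23)| = 30.

Discriminant check: Δ ∝ 4a³ + 27b² = 4·15³ + 27·9² = 4·3375 + 27·81 ≡ 1 (mod 23). Nonzero ⇒ E is nonsingular.
For each x ∈ F_23, compute rhs = x³ + 15·x + 9 mod 23, then count y ∈ F_23 with y² ≡ rhs.
  x = 0: rhs = 9, matching y values: 3, 20 (2 points).
  x = 1: rhs = 2, matching y values: 5, 18 (2 points).
  x = 2: rhs = 1, matching y values: 1, 22 (2 points).
  x = 3: rhs = 12, matching y values: 9, 14 (2 points).
  x = 4: rhs = 18, matching y values: 8, 15 (2 points).
  x = 5: rhs = 2, matching y values: 5, 18 (2 points).
  x = 6: rhs = 16, matching y values: 4, 19 (2 points).
  x = 7: rhs = 20, matching y values: none (0 points).
  x = 8: rhs = 20, matching y values: none (0 points).
  x = 9: rhs = 22, matching y values: none (0 points).
  x = 10: rhs = 9, matching y values: 3, 20 (2 points).
  x = 11: rhs = 10, matching y values: none (0 points).
  x = 12: rhs = 8, matching y values: 10, 13 (2 points).
  x = 13: rhs = 9, matching y values: 3, 20 (2 points).
  x = 14: rhs = 19, matching y values: none (0 points).
  x = 15: rhs = 21, matching y values: none (0 points).
  x = 16: rhs = 21, matching y values: none (0 points).
  x = 17: rhs = 2, matching y values: 5, 18 (2 points).
  x = 18: rhs = 16, matching y values: 4, 19 (2 points).
  x = 19: rhs = 0, matching y values: 0 (1 points).
  x = 20: rhs = 6, matching y values: 11, 12 (2 points).
  x = 21: rhs = 17, matching y values: none (0 points).
  x = 22: rhs = 16, matching y values: 4, 19 (2 points).
Total affine count: 29.
Full point count |E(F_23)| = 29 + 1 = 30.
Hasse bound: |30 − (23+1)| = |6| = 6 ≤ 2√23 ≈ 9.5917 ✓.


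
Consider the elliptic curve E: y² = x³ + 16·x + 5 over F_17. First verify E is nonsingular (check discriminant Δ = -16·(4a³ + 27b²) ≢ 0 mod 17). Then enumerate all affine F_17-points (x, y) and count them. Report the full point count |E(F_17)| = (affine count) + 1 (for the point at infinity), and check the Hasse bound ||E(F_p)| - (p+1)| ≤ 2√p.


Affine points = {(7, 1), (7, 16), (8, 4), (8, 13), (10, 3), (10, 14), (11, 4), (11, 13), (12, 2), (12, 15), (13, 8), (13, 9), (14, 7), (14, 10), (15, 4), (15, 13)}; affine count = 16; |E(F_17)| = 17.

Discriminant check: Δ ∝ 4a³ + 27b² = 4·16³ + 27·5² = 4·4096 + 27·25 ≡ 8 (mod 17). Nonzero ⇒ E is nonsingular.
For each x ∈ F_17, compute rhs = x³ + 16·x + 5 mod 17, then count y ∈ F_17 with y² ≡ rhs.
  x = 0: rhs = 5, matching y values: none (0 points).
  x = 1: rhs = 5, matching y values: none (0 points).
  x = 2: rhs = 11, matching y values: none (0 points).
  x = 3: rhs = 12, matching y values: none (0 points).
  x = 4: rhs = 14, matching y values: none (0 points).
  x = 5: rhs = 6, matching y values: none (0 points).
  x = 6: rhs = 11, matching y values: none (0 points).
  x = 7: rhs = 1, matching y values: 1, 16 (2 points).
  x = 8: rhs = 16, matching y values: 4, 13 (2 points).
  x = 9: rhs = 11, matching y values: none (0 points).
  x = 10: rhs = 9, matching y values: 3, 14 (2 points).
  x = 11: rhs = 16, matching y values: 4, 13 (2 points).
  x = 12: rhs = 4, matching y values: 2, 15 (2 points).
  x = 13: rhs = 13, matching y values: 8, 9 (2 points).
  x = 14: rhs = 15, matching y values: 7, 10 (2 points).
  x = 15: rhs = 16, matching y values: 4, 13 (2 points).
  x = 16: rhs = 5, matching y values: none (0 points).
Total affine count: 16.
Full point count |E(F_17)| = 16 + 1 = 17.
Hasse bound: |17 − (17+1)| = |-1| = 1 ≤ 2√17 ≈ 8.2462 ✓.


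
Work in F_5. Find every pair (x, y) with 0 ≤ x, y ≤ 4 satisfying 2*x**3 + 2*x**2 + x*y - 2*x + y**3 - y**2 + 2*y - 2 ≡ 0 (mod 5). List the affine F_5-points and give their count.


Affine F_5-points: {(0, 1), (1, 0), (1, 2), (1, 4), (2, 2), (4, 0)}; count = 6.

For each of the 25 pairs (x, y) ∈ F_5², evaluate f(x, y) mod 5. Record the zeros.
  x = 0: [0↦3, 1↦0, 2↦1, 3↦2, 4↦4]  zeros at y ∈ {1}
  x = 1: [0↦0, 1↦3, 2↦0, 3↦2, 4↦0]  zeros at y ∈ {0, 2, 4}
  x = 2: [0↦3, 1↦2, 2↦0, 3↦3, 4↦2]  zeros at y ∈ {2}
  x = 3: [0↦4, 1↦4, 2↦3, 3↦2, 4↦2]  zeros at y ∈ ∅
  x = 4: [0↦0, 1↦1, 2↦1, 3↦1, 4↦2]  zeros at y ∈ {0}
Collecting zeros: affine points = {(0, 1), (1, 0), (1, 2), (1, 4), (2, 2), (4, 0)}.
Total count |C(F_5)_aff| = 6.


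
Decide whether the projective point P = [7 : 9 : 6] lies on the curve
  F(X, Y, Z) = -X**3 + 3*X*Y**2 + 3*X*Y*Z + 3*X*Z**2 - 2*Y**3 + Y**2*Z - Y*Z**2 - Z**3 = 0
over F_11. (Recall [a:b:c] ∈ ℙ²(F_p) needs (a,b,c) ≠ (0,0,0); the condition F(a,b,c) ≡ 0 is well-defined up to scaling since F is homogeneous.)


F(7,9,6) ≡ 9 (mod 11); P is NOT on the curve.

Evaluate F(7, 9, 6) term-by-term (mod 11).
  -X**3 ↦ -1·343·1·1 = -343
  3*X*Y**2 ↦ 3·7·81·1 = 1701
  3*X*Y*Z ↦ 3·7·9·6 = 1134
  3*X*Z**2 ↦ 3·7·1·36 = 756
  -2*Y**3 ↦ -2·1·729·1 = -1458
  Y**2*Z ↦ 1·1·81·6 = 486
  -Y*Z**2 ↦ -1·1·9·36 = -324
  -Z**3 ↦ -1·1·1·216 = -216
Sum: F(7, 9, 6) = (-343) + (1701) + (1134) + (756) + (-1458) + (486) + (-324) + (-216) = 1736.
Reducing mod 11: 1736 ≡ 9 (mod 11).
Since F(a, b, c) ≡ 9 ≠ 0 (mod 11), P does NOT lie on the curve.


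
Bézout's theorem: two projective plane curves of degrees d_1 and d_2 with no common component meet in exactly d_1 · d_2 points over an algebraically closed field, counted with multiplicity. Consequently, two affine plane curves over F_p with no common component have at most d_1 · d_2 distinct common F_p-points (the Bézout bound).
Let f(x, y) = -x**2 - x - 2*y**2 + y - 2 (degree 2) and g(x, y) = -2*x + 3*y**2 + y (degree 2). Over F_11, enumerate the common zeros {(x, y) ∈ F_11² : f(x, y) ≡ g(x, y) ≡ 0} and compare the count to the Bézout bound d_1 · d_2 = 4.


Common zeros: ∅; count = 0; Bézout bound = 4.

deg(f) = 2, deg(g) = 2, so Bézout bound = 4.
Scan x ∈ F_11. For each x, list the y ∈ F_11 with f(x, y) ≡ 0 and those with g(x, y) ≡ 0 (mod 11); the common zeros in that column are the intersection.
  x = 0: f ≡ 0 at y ∈ ∅; g ≡ 0 at y ∈ {0, 7}; common: ∅.
  x = 1: f ≡ 0 at y ∈ ∅; g ≡ 0 at y ∈ {8, 10}; common: ∅.
  x = 2: f ≡ 0 at y ∈ {7, 10}; g ≡ 0 at y ∈ {1, 6}; common: ∅.
  x = 3: f ≡ 0 at y ∈ ∅; g ≡ 0 at y ∈ ∅; common: ∅.
  x = 4: f ≡ 0 at y ∈ {0, 6}; g ≡ 0 at y ∈ {3, 4}; common: ∅.
  x = 5: f ≡ 0 at y ∈ {1, 5}; g ≡ 0 at y ∈ {9}; common: ∅.
  x = 6: f ≡ 0 at y ∈ {0, 6}; g ≡ 0 at y ∈ ∅; common: ∅.
  x = 7: f ≡ 0 at y ∈ ∅; g ≡ 0 at y ∈ {2, 5}; common: ∅.
  x = 8: f ≡ 0 at y ∈ {7, 10}; g ≡ 0 at y ∈ ∅; common: ∅.
  x = 9: f ≡ 0 at y ∈ ∅; g ≡ 0 at y ∈ ∅; common: ∅.
  x = 10: f ≡ 0 at y ∈ ∅; g ≡ 0 at y ∈ ∅; common: ∅.
Collecting: common zeros = ∅, so the count is 0.
Comparison with the Bézout bound: 0 ≤ 4 = deg(f)·deg(g), as expected for curves with no common component (the affine F_11-count falls short of the bound because intersections may lie at infinity, over extension fields, or carry multiplicity).


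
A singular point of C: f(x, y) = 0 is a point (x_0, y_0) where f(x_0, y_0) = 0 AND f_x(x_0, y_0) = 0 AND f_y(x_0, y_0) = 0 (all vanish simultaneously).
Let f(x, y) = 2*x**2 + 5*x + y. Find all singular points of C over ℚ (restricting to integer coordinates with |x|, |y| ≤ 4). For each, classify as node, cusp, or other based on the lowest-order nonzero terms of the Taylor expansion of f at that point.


No singular points in the scanned grid; C is smooth there.

Compute partial derivatives:
  f_x = 4*x + 5.
  f_y = 1.
f_y = 1 is a nonzero constant, so f_y never vanishes: no point (x, y) can satisfy f = f_x = f_y = 0. In particular no (x, y) ∈ {−4, ..., 4}² is singular; the curve is smooth.


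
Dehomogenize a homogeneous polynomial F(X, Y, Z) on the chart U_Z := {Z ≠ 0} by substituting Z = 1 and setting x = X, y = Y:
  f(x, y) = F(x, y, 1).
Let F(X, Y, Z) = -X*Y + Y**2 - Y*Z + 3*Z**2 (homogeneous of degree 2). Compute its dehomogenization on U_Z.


f(x, y) = -x*y + y**2 - y + 3

On U_Z we set Z = 1. Each monomial c·X^i·Y^j·Z^k in F becomes c·x^i·y^j·1^k = c·x^i·y^j.
Substituting Z = 1: F(X, Y, 1) = -x*y + y**2 - y + 3.
Note: deg(f) ≤ deg(F) = 2; strict inequality happens when F is divisible by Z (lost terms).


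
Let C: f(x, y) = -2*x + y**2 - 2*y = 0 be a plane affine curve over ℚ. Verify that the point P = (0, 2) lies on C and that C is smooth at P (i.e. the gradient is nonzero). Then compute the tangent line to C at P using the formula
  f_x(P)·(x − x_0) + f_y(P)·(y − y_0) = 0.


Tangent line at P: -2*x + 2*y - 4 = 0.

Step 1: f(0, 2) = 0, so P lies on C.
Step 2: partial derivatives
  f_x(x, y) = -2, f_y(x, y) = 2*y - 2.
  f_x(P) = -2, f_y(P) = 2 (gradient nonzero, so P is smooth).
Step 3: tangent line at P: -2·(x − 0) + 2·(y − 2) = 0.
Expanding: -2*x + 2*y - 4 = 0.


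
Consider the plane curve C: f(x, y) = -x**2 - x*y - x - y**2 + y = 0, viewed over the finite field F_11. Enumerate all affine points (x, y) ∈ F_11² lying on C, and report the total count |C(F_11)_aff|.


Affine F_11-points: {(0, 0), (0, 1), (1, 3), (1, 8), (3, 10), (6, 3), (8, 5), (8, 10), (9, 1), (9, 2), (10, 0), (10, 2)}; count = 12.

For each of the 121 pairs (x, y) ∈ F_11², evaluate f(x, y) mod 11. Record the zeros.
  x = 0: [0↦0, 1↦0, 2↦9, 3↦5, 4↦10, 5↦2, 6↦3, 7↦2, 8↦10, 9↦5, 10↦9]  zeros at y ∈ {0, 1}
  x = 1: [0↦9, 1↦8, 2↦5, 3↦0, 4↦4, 5↦6, 6↦6, 7↦4, 8↦0, 9↦5, 10↦8]  zeros at y ∈ {3, 8}
  x = 2: [0↦5, 1↦3, 2↦10, 3↦4, 4↦7, 5↦8, 6↦7, 7↦4, 8↦10, 9↦3, 10↦5]  zeros at y ∈ ∅
  x = 3: [0↦10, 1↦7, 2↦2, 3↦6, 4↦8, 5↦8, 6↦6, 7↦2, 8↦7, 9↦10, 10↦0]  zeros at y ∈ {10}
  x = 4: [0↦2, 1↦9, 2↦3, 3↦6, 4↦7, 5↦6, 6↦3, 7↦9, 8↦2, 9↦4, 10↦4]  zeros at y ∈ ∅
  x = 5: [0↦3, 1↦9, 2↦2, 3↦4, 4↦4, 5↦2, 6↦9, 7↦3, 8↦6, 9↦7, 10↦6]  zeros at y ∈ ∅
  x = 6: [0↦2, 1↦7, 2↦10, 3↦0, 4↦10, 5↦7, 6↦2, 7↦6, 8↦8, 9↦8, 10↦6]  zeros at y ∈ {3}
  x = 7: [0↦10, 1↦3, 2↦5, 3↦5, 4↦3, 5↦10, 6↦4, 7↦7, 8↦8, 9↦7, 10↦4]  zeros at y ∈ ∅
  x = 8: [0↦5, 1↦8, 2↦9, 3↦8, 4↦5, 5↦0, 6↦4, 7↦6, 8↦6, 9↦4, 10↦0]  zeros at y ∈ {5, 10}
  x = 9: [0↦9, 1↦0, 2↦0, 3↦9, 4↦5, 5↦10, 6↦2, 7↦3, 8↦2, 9↦10, 10↦5]  zeros at y ∈ {1, 2}
  x = 10: [0↦0, 1↦1, 2↦0, 3↦8, 4↦3, 5↦7, 6↦9, 7↦9, 8↦7, 9↦3, 10↦8]  zeros at y ∈ {0, 2}
Collecting zeros: affine points = {(0, 0), (0, 1), (1, 3), (1, 8), (3, 10), (6, 3), (8, 5), (8, 10), (9, 1), (9, 2), (10, 0), (10, 2)}.
Total count |C(F_11)_aff| = 12.


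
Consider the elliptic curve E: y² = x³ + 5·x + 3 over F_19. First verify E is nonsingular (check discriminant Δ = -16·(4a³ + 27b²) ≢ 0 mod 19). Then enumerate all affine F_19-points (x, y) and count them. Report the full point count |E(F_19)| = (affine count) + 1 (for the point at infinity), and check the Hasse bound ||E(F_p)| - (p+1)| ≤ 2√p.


Affine points = {(1, 3), (1, 16), (3, 8), (3, 11), (4, 7), (4, 12), (5, 1), (5, 18), (7, 1), (7, 18), (8, 2), (8, 17), (9, 6), (9, 13), (12, 9), (12, 10), (13, 2), (13, 17), (14, 9), (14, 10), (17, 2), (17, 17), (18, 4), (18, 15)}; affine count = 24; |E(F_19)| = 25.

Discriminant check: Δ ∝ 4a³ + 27b² = 4·5³ + 27·3² = 4·125 + 27·9 ≡ 2 (mod 19). Nonzero ⇒ E is nonsingular.
For each x ∈ F_19, compute rhs = x³ + 5·x + 3 mod 19, then count y ∈ F_19 with y² ≡ rhs.
  x = 0: rhs = 3, matching y values: none (0 points).
  x = 1: rhs = 9, matching y values: 3, 16 (2 points).
  x = 2: rhs = 2, matching y values: none (0 points).
  x = 3: rhs = 7, matching y values: 8, 11 (2 points).
  x = 4: rhs = 11, matching y values: 7, 12 (2 points).
  x = 5: rhs = 1, matching y values: 1, 18 (2 points).
  x = 6: rhs = 2, matching y values: none (0 points).
  x = 7: rhs = 1, matching y values: 1, 18 (2 points).
  x = 8: rhs = 4, matching y values: 2, 17 (2 points).
  x = 9: rhs = 17, matching y values: 6, 13 (2 points).
  x = 10: rhs = 8, matching y values: none (0 points).
  x = 11: rhs = 2, matching y values: none (0 points).
  x = 12: rhs = 5, matching y values: 9, 10 (2 points).
  x = 13: rhs = 4, matching y values: 2, 17 (2 points).
  x = 14: rhs = 5, matching y values: 9, 10 (2 points).
  x = 15: rhs = 14, matching y values: none (0 points).
  x = 16: rhs = 18, matching y values: none (0 points).
  x = 17: rhs = 4, matching y values: 2, 17 (2 points).
  x = 18: rhs = 16, matching y values: 4, 15 (2 points).
Total affine count: 24.
Full point count |E(F_19)| = 24 + 1 = 25.
Hasse bound: |25 − (19+1)| = |5| = 5 ≤ 2√19 ≈ 8.7178 ✓.


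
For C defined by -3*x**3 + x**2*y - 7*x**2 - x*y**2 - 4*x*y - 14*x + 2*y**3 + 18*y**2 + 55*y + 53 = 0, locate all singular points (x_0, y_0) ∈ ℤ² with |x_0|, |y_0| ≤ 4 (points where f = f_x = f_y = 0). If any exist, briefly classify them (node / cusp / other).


Singular points: {(-1, -3)}; classification: node.

Compute partial derivatives:
  f_x = -9*x**2 + 2*x*y - 14*x - y**2 - 4*y - 14.
  f_y = x**2 - 2*x*y - 4*x + 6*y**2 + 36*y + 55.
Scan x_0 ∈ {−4, ..., 4}. For each x_0, f_y(x_0, y) is a polynomial in y; find its integer roots y ∈ {−4, ..., 4}, then test f_x and f at those candidates.
  x = -4: f_y(-4, y) = 6*y**2 + 44*y + 87; no integer root y with |y| ≤ 4.
  x = -3: f_y(-3, y) = 6*y**2 + 42*y + 76; no integer root y with |y| ≤ 4.
  x = -2: f_y(-2, y) = 6*y**2 + 40*y + 67; no integer root y with |y| ≤ 4.
  x = -1: f_y(-1, y) = 6*y**2 + 38*y + 60; vanishes at y ∈ {-3}. (-1, -3): f_x = 0, f = 0 — SINGULAR.
  x = 0: f_y(0, y) = 6*y**2 + 36*y + 55; no integer root y with |y| ≤ 4.
  x = 1: f_y(1, y) = 6*y**2 + 34*y + 52; no integer root y with |y| ≤ 4.
  x = 2: f_y(2, y) = 6*y**2 + 32*y + 51; no integer root y with |y| ≤ 4.
  x = 3: f_y(3, y) = 6*y**2 + 30*y + 52; no integer root y with |y| ≤ 4.
  x = 4: f_y(4, y) = 6*y**2 + 28*y + 55; no integer root y with |y| ≤ 4.
Only singular point on the grid: (-1, -3).
Classify: substitute x = -1 + u, y = -3 + v and expand: f = -3*u**3 + u**2*v - u**2 - u*v**2 + 2*v**3 + v**2.
No constant or linear terms (consistent with a singular point). Quadratic part: -u**2 + v**2. Cubic part: -3*u**3 + u**2*v - u*v**2 + 2*v**3.
The quadratic part v**2 - u**2 = (v − u)(v + u) splits into two distinct linear factors, so there are two distinct tangent lines y − -3 = ±(x − -1) — this is a node (ordinary double point).
Classification: node.


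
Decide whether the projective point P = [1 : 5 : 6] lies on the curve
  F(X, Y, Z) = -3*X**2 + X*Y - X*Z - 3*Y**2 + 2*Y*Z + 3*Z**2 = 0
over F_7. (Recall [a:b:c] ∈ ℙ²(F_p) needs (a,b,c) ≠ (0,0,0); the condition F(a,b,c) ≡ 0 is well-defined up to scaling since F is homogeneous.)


F(1,5,6) ≡ 5 (mod 7); P is NOT on the curve.

Evaluate F(1, 5, 6) term-by-term (mod 7).
  -3*X**2 ↦ -3·1·1·1 = -3
  X*Y ↦ 1·1·5·1 = 5
  -X*Z ↦ -1·1·1·6 = -6
  -3*Y**2 ↦ -3·1·25·1 = -75
  2*Y*Z ↦ 2·1·5·6 = 60
  3*Z**2 ↦ 3·1·1·36 = 108
Sum: F(1, 5, 6) = (-3) + (5) + (-6) + (-75) + (60) + (108) = 89.
Reducing mod 7: 89 ≡ 5 (mod 7).
Since F(a, b, c) ≡ 5 ≠ 0 (mod 7), P does NOT lie on the curve.


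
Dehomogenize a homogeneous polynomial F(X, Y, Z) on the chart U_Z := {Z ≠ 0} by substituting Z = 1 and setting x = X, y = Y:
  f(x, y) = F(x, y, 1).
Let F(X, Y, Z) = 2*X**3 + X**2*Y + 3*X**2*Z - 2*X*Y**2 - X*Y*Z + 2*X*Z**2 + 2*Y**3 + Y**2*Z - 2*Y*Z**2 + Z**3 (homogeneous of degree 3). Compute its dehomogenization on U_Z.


f(x, y) = 2*x**3 + x**2*y + 3*x**2 - 2*x*y**2 - x*y + 2*x + 2*y**3 + y**2 - 2*y + 1

On U_Z we set Z = 1. Each monomial c·X^i·Y^j·Z^k in F becomes c·x^i·y^j·1^k = c·x^i·y^j.
Substituting Z = 1: F(X, Y, 1) = 2*x**3 + x**2*y + 3*x**2 - 2*x*y**2 - x*y + 2*x + 2*y**3 + y**2 - 2*y + 1.
Note: deg(f) ≤ deg(F) = 3; strict inequality happens when F is divisible by Z (lost terms).


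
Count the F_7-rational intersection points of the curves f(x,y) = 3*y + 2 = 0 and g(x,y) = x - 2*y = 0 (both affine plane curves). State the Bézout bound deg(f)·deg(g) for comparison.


Common zeros: {(1, 4)}; count = 1; Bézout bound = 1.

deg(f) = 1, deg(g) = 1, so Bézout bound = 1.
Scan x ∈ F_7. For each x, list the y ∈ F_7 with f(x, y) ≡ 0 and those with g(x, y) ≡ 0 (mod 7); the common zeros in that column are the intersection.
  x = 0: f ≡ 0 at y ∈ {4}; g ≡ 0 at y ∈ {0}; common: ∅.
  x = 1: f ≡ 0 at y ∈ {4}; g ≡ 0 at y ∈ {4}; common: {4}.
  x = 2: f ≡ 0 at y ∈ {4}; g ≡ 0 at y ∈ {1}; common: ∅.
  x = 3: f ≡ 0 at y ∈ {4}; g ≡ 0 at y ∈ {5}; common: ∅.
  x = 4: f ≡ 0 at y ∈ {4}; g ≡ 0 at y ∈ {2}; common: ∅.
  x = 5: f ≡ 0 at y ∈ {4}; g ≡ 0 at y ∈ {6}; common: ∅.
  x = 6: f ≡ 0 at y ∈ {4}; g ≡ 0 at y ∈ {3}; common: ∅.
Collecting: common zeros = {(1, 4)}, so the count is 1.
Comparison with the Bézout bound: 1 ≤ 1 = deg(f)·deg(g), as expected for curves with no common component (the bound is attained).


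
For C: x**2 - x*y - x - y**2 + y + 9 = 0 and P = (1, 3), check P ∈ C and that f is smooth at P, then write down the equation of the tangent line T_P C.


Tangent line at P: -2*x - 6*y + 20 = 0.

Step 1: f(1, 3) = 0, so P lies on C.
Step 2: partial derivatives
  f_x(x, y) = 2*x - y - 1, f_y(x, y) = -x - 2*y + 1.
  f_x(P) = -2, f_y(P) = -6 (gradient nonzero, so P is smooth).
Step 3: tangent line at P: -2·(x − 1) + -6·(y − 3) = 0.
Expanding: -2*x - 6*y + 20 = 0.


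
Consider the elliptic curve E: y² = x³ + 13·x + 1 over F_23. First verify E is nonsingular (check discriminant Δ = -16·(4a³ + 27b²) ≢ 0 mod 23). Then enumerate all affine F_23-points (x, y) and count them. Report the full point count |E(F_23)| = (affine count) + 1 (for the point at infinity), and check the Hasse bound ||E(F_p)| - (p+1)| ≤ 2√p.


Affine points = {(0, 1), (0, 22), (2, 9), (2, 14), (4, 5), (4, 18), (10, 2), (10, 21), (11, 7), (11, 16), (14, 11), (14, 12), (15, 11), (15, 12), (16, 2), (16, 21), (17, 11), (17, 12), (18, 8), (18, 15), (19, 0), (20, 2), (20, 21), (21, 6), (21, 17)}; affine count = 25; |E(F_23)| = 26.

Discriminant check: Δ ∝ 4a³ + 27b² = 4·13³ + 27·1² = 4·2197 + 27·1 ≡ 6 (mod 23). Nonzero ⇒ E is nonsingular.
For each x ∈ F_23, compute rhs = x³ + 13·x + 1 mod 23, then count y ∈ F_23 with y² ≡ rhs.
  x = 0: rhs = 1, matching y values: 1, 22 (2 points).
  x = 1: rhs = 15, matching y values: none (0 points).
  x = 2: rhs = 12, matching y values: 9, 14 (2 points).
  x = 3: rhs = 21, matching y values: none (0 points).
  x = 4: rhs = 2, matching y values: 5, 18 (2 points).
  x = 5: rhs = 7, matching y values: none (0 points).
  x = 6: rhs = 19, matching y values: none (0 points).
  x = 7: rhs = 21, matching y values: none (0 points).
  x = 8: rhs = 19, matching y values: none (0 points).
  x = 9: rhs = 19, matching y values: none (0 points).
  x = 10: rhs = 4, matching y values: 2, 21 (2 points).
  x = 11: rhs = 3, matching y values: 7, 16 (2 points).
  x = 12: rhs = 22, matching y values: none (0 points).
  x = 13: rhs = 21, matching y values: none (0 points).
  x = 14: rhs = 6, matching y values: 11, 12 (2 points).
  x = 15: rhs = 6, matching y values: 11, 12 (2 points).
  x = 16: rhs = 4, matching y values: 2, 21 (2 points).
  x = 17: rhs = 6, matching y values: 11, 12 (2 points).
  x = 18: rhs = 18, matching y values: 8, 15 (2 points).
  x = 19: rhs = 0, matching y values: 0 (1 points).
  x = 20: rhs = 4, matching y values: 2, 21 (2 points).
  x = 21: rhs = 13, matching y values: 6, 17 (2 points).
  x = 22: rhs = 10, matching y values: none (0 points).
Total affine count: 25.
Full point count |E(F_23)| = 25 + 1 = 26.
Hasse bound: |26 − (23+1)| = |2| = 2 ≤ 2√23 ≈ 9.5917 ✓.


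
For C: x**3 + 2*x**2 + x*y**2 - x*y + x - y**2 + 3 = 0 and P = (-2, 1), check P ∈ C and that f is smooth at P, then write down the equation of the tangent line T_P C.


Tangent line at P: 5*x - 4*y + 14 = 0.

Step 1: f(-2, 1) = 0, so P lies on C.
Step 2: partial derivatives
  f_x(x, y) = 3*x**2 + 4*x + y**2 - y + 1, f_y(x, y) = 2*x*y - x - 2*y.
  f_x(P) = 5, f_y(P) = -4 (gradient nonzero, so P is smooth).
Step 3: tangent line at P: 5·(x − -2) + -4·(y − 1) = 0.
Expanding: 5*x - 4*y + 14 = 0.


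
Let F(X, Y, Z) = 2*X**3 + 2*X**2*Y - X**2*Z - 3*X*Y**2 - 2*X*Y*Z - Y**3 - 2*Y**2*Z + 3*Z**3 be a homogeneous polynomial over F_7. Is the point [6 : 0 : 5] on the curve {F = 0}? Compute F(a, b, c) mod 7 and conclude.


F(6,0,5) ≡ 4 (mod 7); P is NOT on the curve.

Evaluate F(6, 0, 5) term-by-term (mod 7).
  2*X**3 ↦ 2·216·1·1 = 432
  2*X**2*Y ↦ 2·36·0·1 = 0
  -X**2*Z ↦ -1·36·1·5 = -180
  -3*X*Y**2 ↦ -3·6·0·1 = 0
  -2*X*Y*Z ↦ -2·6·0·5 = 0
  -Y**3 ↦ -1·1·0·1 = 0
  -2*Y**2*Z ↦ -2·1·0·5 = 0
  3*Z**3 ↦ 3·1·1·125 = 375
Sum: F(6, 0, 5) = (432) + (0) + (-180) + (0) + (0) + (0) + (0) + (375) = 627.
Reducing mod 7: 627 ≡ 4 (mod 7).
Since F(a, b, c) ≡ 4 ≠ 0 (mod 7), P does NOT lie on the curve.


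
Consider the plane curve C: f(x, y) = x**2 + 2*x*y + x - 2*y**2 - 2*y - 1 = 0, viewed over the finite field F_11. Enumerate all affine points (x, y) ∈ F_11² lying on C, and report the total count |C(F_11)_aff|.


Affine F_11-points: {(2, 6), (3, 0), (3, 2), (4, 4), (4, 10), (7, 0), (7, 6), (8, 8), (8, 10), (9, 4)}; count = 10.

For each of the 121 pairs (x, y) ∈ F_11², evaluate f(x, y) mod 11. Record the zeros.
  x = 0: [0↦10, 1↦6, 2↦9, 3↦8, 4↦3, 5↦5, 6↦3, 7↦8, 8↦9, 9↦6, 10↦10]  zeros at y ∈ ∅
  x = 1: [0↦1, 1↦10, 2↦4, 3↦5, 4↦2, 5↦6, 6↦6, 7↦2, 8↦5, 9↦4, 10↦10]  zeros at y ∈ ∅
  x = 2: [0↦5, 1↦5, 2↦1, 3↦4, 4↦3, 5↦9, 6↦0, 7↦9, 8↦3, 9↦4, 10↦1]  zeros at y ∈ {6}
  x = 3: [0↦0, 1↦2, 2↦0, 3↦5, 4↦6, 5↦3, 6↦7, 7↦7, 8↦3, 9↦6, 10↦5]  zeros at y ∈ {0, 2}
  x = 4: [0↦8, 1↦1, 2↦1, 3↦8, 4↦0, 5↦10, 6↦5, 7↦7, 8↦5, 9↦10, 10↦0]  zeros at y ∈ {4, 10}
  x = 5: [0↦7, 1↦2, 2↦4, 3↦2, 4↦7, 5↦8, 6↦5, 7↦9, 8↦9, 9↦5, 10↦8]  zeros at y ∈ ∅
  x = 6: [0↦8, 1↦5, 2↦9, 3↦9, 4↦5, 5↦8, 6↦7, 7↦2, 8↦4, 9↦2, 10↦7]  zeros at y ∈ ∅
  x = 7: [0↦0, 1↦10, 2↦5, 3↦7, 4↦5, 5↦10, 6↦0, 7↦8, 8↦1, 9↦1, 10↦8]  zeros at y ∈ {0, 6}
  x = 8: [0↦5, 1↦6, 2↦3, 3↦7, 4↦7, 5↦3, 6↦6, 7↦5, 8↦0, 9↦2, 10↦0]  zeros at y ∈ {8, 10}
  x = 9: [0↦1, 1↦4, 2↦3, 3↦9, 4↦0, 5↦9, 6↦3, 7↦4, 8↦1, 9↦5, 10↦5]  zeros at y ∈ {4}
  x = 10: [0↦10, 1↦4, 2↦5, 3↦2, 4↦6, 5↦6, 6↦2, 7↦5, 8↦4, 9↦10, 10↦1]  zeros at y ∈ ∅
Collecting zeros: affine points = {(2, 6), (3, 0), (3, 2), (4, 4), (4, 10), (7, 0), (7, 6), (8, 8), (8, 10), (9, 4)}.
Total count |C(F_11)_aff| = 10.
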